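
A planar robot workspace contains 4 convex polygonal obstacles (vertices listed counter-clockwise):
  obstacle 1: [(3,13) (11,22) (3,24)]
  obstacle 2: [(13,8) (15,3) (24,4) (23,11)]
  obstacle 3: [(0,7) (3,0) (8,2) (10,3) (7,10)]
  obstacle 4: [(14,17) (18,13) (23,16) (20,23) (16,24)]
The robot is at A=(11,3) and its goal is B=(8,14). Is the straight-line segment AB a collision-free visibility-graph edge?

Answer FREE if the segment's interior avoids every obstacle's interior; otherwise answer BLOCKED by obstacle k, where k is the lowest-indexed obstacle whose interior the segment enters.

Obstacle 1 [(3,13) (11,22) (3,24)]:
  edge (3,13)–(11,22): clear
  edge (11,22)–(3,24): clear
  edge (3,24)–(3,13): clear
  midpoint (19/2,17/2) outside
  → clear
Obstacle 2 [(13,8) (15,3) (24,4) (23,11)]:
  edge (13,8)–(15,3): clear
  edge (15,3)–(24,4): clear
  edge (24,4)–(23,11): clear
  edge (23,11)–(13,8): clear
  midpoint (19/2,17/2) outside
  → clear
Obstacle 3 [(0,7) (3,0) (8,2) (10,3) (7,10)]:
  edge (0,7)–(3,0): clear
  edge (3,0)–(8,2): clear
  edge (8,2)–(10,3): clear
  edge (10,3)–(7,10): clear
  edge (7,10)–(0,7): clear
  midpoint (19/2,17/2) outside
  → clear
Obstacle 4 [(14,17) (18,13) (23,16) (20,23) (16,24)]:
  edge (14,17)–(18,13): clear
  edge (18,13)–(23,16): clear
  edge (23,16)–(20,23): clear
  edge (20,23)–(16,24): clear
  edge (16,24)–(14,17): clear
  midpoint (19/2,17/2) outside
  → clear

FREE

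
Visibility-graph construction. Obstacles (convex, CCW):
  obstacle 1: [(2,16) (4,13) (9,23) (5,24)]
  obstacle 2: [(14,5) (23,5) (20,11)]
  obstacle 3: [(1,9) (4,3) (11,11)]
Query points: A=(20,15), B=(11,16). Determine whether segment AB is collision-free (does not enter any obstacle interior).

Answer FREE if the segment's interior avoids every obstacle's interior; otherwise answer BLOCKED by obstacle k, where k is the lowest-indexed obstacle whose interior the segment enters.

Obstacle 1 [(2,16) (4,13) (9,23) (5,24)]:
  edge (2,16)–(4,13): clear
  edge (4,13)–(9,23): clear
  edge (9,23)–(5,24): clear
  edge (5,24)–(2,16): clear
  midpoint (31/2,31/2) outside
  → clear
Obstacle 2 [(14,5) (23,5) (20,11)]:
  edge (14,5)–(23,5): clear
  edge (23,5)–(20,11): clear
  edge (20,11)–(14,5): clear
  midpoint (31/2,31/2) outside
  → clear
Obstacle 3 [(1,9) (4,3) (11,11)]:
  edge (1,9)–(4,3): clear
  edge (4,3)–(11,11): clear
  edge (11,11)–(1,9): clear
  midpoint (31/2,31/2) outside
  → clear

FREE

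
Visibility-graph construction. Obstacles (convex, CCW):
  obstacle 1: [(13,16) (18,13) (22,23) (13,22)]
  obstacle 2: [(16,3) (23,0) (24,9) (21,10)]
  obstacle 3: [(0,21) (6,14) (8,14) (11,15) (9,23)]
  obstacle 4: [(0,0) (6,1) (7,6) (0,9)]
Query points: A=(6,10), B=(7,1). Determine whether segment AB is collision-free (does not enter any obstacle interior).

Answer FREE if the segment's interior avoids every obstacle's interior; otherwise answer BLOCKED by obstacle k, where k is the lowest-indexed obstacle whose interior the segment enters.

Obstacle 1 [(13,16) (18,13) (22,23) (13,22)]:
  edge (13,16)–(18,13): clear
  edge (18,13)–(22,23): clear
  edge (22,23)–(13,22): clear
  edge (13,22)–(13,16): clear
  midpoint (13/2,11/2) outside
  → clear
Obstacle 2 [(16,3) (23,0) (24,9) (21,10)]:
  edge (16,3)–(23,0): clear
  edge (23,0)–(24,9): clear
  edge (24,9)–(21,10): clear
  edge (21,10)–(16,3): clear
  midpoint (13/2,11/2) outside
  → clear
Obstacle 3 [(0,21) (6,14) (8,14) (11,15) (9,23)]:
  edge (0,21)–(6,14): clear
  edge (6,14)–(8,14): clear
  edge (8,14)–(11,15): clear
  edge (11,15)–(9,23): clear
  edge (9,23)–(0,21): clear
  midpoint (13/2,11/2) outside
  → clear
Obstacle 4 [(0,0) (6,1) (7,6) (0,9)]:
  edge (0,0)–(6,1): clear
  edge (6,1)–(7,6): crosses AB
  edge (7,6)–(0,9): crosses AB
  edge (0,9)–(0,0): clear
  → BLOCKED

BLOCKED by obstacle 4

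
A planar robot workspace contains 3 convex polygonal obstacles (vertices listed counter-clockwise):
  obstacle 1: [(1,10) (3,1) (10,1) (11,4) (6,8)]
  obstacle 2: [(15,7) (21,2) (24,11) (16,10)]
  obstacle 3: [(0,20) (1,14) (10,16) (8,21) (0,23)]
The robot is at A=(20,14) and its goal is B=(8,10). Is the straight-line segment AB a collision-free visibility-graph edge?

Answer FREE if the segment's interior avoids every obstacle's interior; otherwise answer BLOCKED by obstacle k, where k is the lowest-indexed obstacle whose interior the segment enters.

Obstacle 1 [(1,10) (3,1) (10,1) (11,4) (6,8)]:
  edge (1,10)–(3,1): clear
  edge (3,1)–(10,1): clear
  edge (10,1)–(11,4): clear
  edge (11,4)–(6,8): clear
  edge (6,8)–(1,10): clear
  midpoint (14,12) outside
  → clear
Obstacle 2 [(15,7) (21,2) (24,11) (16,10)]:
  edge (15,7)–(21,2): clear
  edge (21,2)–(24,11): clear
  edge (24,11)–(16,10): clear
  edge (16,10)–(15,7): clear
  midpoint (14,12) outside
  → clear
Obstacle 3 [(0,20) (1,14) (10,16) (8,21) (0,23)]:
  edge (0,20)–(1,14): clear
  edge (1,14)–(10,16): clear
  edge (10,16)–(8,21): clear
  edge (8,21)–(0,23): clear
  edge (0,23)–(0,20): clear
  midpoint (14,12) outside
  → clear

FREE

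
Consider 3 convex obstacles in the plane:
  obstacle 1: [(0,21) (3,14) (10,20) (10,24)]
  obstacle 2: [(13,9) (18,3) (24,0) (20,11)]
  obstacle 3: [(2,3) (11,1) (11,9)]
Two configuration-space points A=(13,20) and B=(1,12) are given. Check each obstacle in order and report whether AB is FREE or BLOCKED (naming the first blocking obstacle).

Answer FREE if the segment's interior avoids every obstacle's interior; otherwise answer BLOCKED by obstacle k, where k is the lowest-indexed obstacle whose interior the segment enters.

FREE

Obstacle 1 [(0,21) (3,14) (10,20) (10,24)]:
  edge (0,21)–(3,14): clear
  edge (3,14)–(10,20): clear
  edge (10,20)–(10,24): clear
  edge (10,24)–(0,21): clear
  midpoint (7,16) outside
  → clear
Obstacle 2 [(13,9) (18,3) (24,0) (20,11)]:
  edge (13,9)–(18,3): clear
  edge (18,3)–(24,0): clear
  edge (24,0)–(20,11): clear
  edge (20,11)–(13,9): clear
  midpoint (7,16) outside
  → clear
Obstacle 3 [(2,3) (11,1) (11,9)]:
  edge (2,3)–(11,1): clear
  edge (11,1)–(11,9): clear
  edge (11,9)–(2,3): clear
  midpoint (7,16) outside
  → clear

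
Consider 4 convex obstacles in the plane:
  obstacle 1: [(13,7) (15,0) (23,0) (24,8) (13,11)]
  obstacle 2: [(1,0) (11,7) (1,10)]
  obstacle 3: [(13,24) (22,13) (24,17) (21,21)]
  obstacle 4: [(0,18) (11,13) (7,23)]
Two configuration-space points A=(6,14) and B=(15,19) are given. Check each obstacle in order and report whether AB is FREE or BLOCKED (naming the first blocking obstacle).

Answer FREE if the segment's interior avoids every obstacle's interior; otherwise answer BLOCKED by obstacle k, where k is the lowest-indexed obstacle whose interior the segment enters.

Obstacle 1 [(13,7) (15,0) (23,0) (24,8) (13,11)]:
  edge (13,7)–(15,0): clear
  edge (15,0)–(23,0): clear
  edge (23,0)–(24,8): clear
  edge (24,8)–(13,11): clear
  edge (13,11)–(13,7): clear
  midpoint (21/2,33/2) outside
  → clear
Obstacle 2 [(1,0) (11,7) (1,10)]:
  edge (1,0)–(11,7): clear
  edge (11,7)–(1,10): clear
  edge (1,10)–(1,0): clear
  midpoint (21/2,33/2) outside
  → clear
Obstacle 3 [(13,24) (22,13) (24,17) (21,21)]:
  edge (13,24)–(22,13): clear
  edge (22,13)–(24,17): clear
  edge (24,17)–(21,21): clear
  edge (21,21)–(13,24): clear
  midpoint (21/2,33/2) outside
  → clear
Obstacle 4 [(0,18) (11,13) (7,23)]:
  edge (0,18)–(11,13): crosses AB
  edge (11,13)–(7,23): crosses AB
  edge (7,23)–(0,18): clear
  → BLOCKED

BLOCKED by obstacle 4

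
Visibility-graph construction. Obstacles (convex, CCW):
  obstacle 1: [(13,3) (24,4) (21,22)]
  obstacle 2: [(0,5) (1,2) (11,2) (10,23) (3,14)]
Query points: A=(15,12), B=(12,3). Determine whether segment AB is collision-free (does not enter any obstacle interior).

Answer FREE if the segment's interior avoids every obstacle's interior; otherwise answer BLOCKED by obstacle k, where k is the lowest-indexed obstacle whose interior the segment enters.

FREE

Obstacle 1 [(13,3) (24,4) (21,22)]:
  edge (13,3)–(24,4): clear
  edge (24,4)–(21,22): clear
  edge (21,22)–(13,3): clear
  midpoint (27/2,15/2) outside
  → clear
Obstacle 2 [(0,5) (1,2) (11,2) (10,23) (3,14)]:
  edge (0,5)–(1,2): clear
  edge (1,2)–(11,2): clear
  edge (11,2)–(10,23): clear
  edge (10,23)–(3,14): clear
  edge (3,14)–(0,5): clear
  midpoint (27/2,15/2) outside
  → clear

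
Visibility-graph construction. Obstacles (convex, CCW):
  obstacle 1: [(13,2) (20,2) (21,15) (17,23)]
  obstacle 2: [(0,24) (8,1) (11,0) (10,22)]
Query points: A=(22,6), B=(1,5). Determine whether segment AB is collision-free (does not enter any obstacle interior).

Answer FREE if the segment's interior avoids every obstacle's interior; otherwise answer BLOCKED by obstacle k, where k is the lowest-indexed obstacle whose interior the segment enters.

Obstacle 1 [(13,2) (20,2) (21,15) (17,23)]:
  edge (13,2)–(20,2): clear
  edge (20,2)–(21,15): crosses AB
  edge (21,15)–(17,23): clear
  edge (17,23)–(13,2): crosses AB
  → BLOCKED
Obstacle 2 [(0,24) (8,1) (11,0) (10,22)]:
  edge (0,24)–(8,1): crosses AB
  edge (8,1)–(11,0): clear
  edge (11,0)–(10,22): crosses AB
  edge (10,22)–(0,24): clear
  → BLOCKED

BLOCKED by obstacle 1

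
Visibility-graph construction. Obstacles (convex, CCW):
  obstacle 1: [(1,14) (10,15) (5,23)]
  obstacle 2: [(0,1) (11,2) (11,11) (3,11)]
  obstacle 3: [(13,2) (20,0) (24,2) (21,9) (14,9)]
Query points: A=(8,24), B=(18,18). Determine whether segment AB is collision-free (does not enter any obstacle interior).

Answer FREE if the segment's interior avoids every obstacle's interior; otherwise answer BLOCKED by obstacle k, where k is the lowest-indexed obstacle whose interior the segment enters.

Obstacle 1 [(1,14) (10,15) (5,23)]:
  edge (1,14)–(10,15): clear
  edge (10,15)–(5,23): clear
  edge (5,23)–(1,14): clear
  midpoint (13,21) outside
  → clear
Obstacle 2 [(0,1) (11,2) (11,11) (3,11)]:
  edge (0,1)–(11,2): clear
  edge (11,2)–(11,11): clear
  edge (11,11)–(3,11): clear
  edge (3,11)–(0,1): clear
  midpoint (13,21) outside
  → clear
Obstacle 3 [(13,2) (20,0) (24,2) (21,9) (14,9)]:
  edge (13,2)–(20,0): clear
  edge (20,0)–(24,2): clear
  edge (24,2)–(21,9): clear
  edge (21,9)–(14,9): clear
  edge (14,9)–(13,2): clear
  midpoint (13,21) outside
  → clear

FREE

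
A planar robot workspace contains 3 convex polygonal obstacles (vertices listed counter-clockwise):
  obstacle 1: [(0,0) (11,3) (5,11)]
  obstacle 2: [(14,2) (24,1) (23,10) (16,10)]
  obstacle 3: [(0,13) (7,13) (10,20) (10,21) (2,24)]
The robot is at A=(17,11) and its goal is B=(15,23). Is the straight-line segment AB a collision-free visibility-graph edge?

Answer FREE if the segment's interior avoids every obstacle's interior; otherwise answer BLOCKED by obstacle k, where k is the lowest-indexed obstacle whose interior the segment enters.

Obstacle 1 [(0,0) (11,3) (5,11)]:
  edge (0,0)–(11,3): clear
  edge (11,3)–(5,11): clear
  edge (5,11)–(0,0): clear
  midpoint (16,17) outside
  → clear
Obstacle 2 [(14,2) (24,1) (23,10) (16,10)]:
  edge (14,2)–(24,1): clear
  edge (24,1)–(23,10): clear
  edge (23,10)–(16,10): clear
  edge (16,10)–(14,2): clear
  midpoint (16,17) outside
  → clear
Obstacle 3 [(0,13) (7,13) (10,20) (10,21) (2,24)]:
  edge (0,13)–(7,13): clear
  edge (7,13)–(10,20): clear
  edge (10,20)–(10,21): clear
  edge (10,21)–(2,24): clear
  edge (2,24)–(0,13): clear
  midpoint (16,17) outside
  → clear

FREE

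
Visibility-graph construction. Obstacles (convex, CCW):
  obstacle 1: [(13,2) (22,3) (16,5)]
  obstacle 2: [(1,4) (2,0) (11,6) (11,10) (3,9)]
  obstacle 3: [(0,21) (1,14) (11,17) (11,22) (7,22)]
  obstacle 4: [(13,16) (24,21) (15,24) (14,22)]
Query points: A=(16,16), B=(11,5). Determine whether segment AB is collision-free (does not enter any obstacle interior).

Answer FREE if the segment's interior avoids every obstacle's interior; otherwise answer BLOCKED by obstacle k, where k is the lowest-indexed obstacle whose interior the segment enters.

Obstacle 1 [(13,2) (22,3) (16,5)]:
  edge (13,2)–(22,3): clear
  edge (22,3)–(16,5): clear
  edge (16,5)–(13,2): clear
  midpoint (27/2,21/2) outside
  → clear
Obstacle 2 [(1,4) (2,0) (11,6) (11,10) (3,9)]:
  edge (1,4)–(2,0): clear
  edge (2,0)–(11,6): clear
  edge (11,6)–(11,10): clear
  edge (11,10)–(3,9): clear
  edge (3,9)–(1,4): clear
  midpoint (27/2,21/2) outside
  → clear
Obstacle 3 [(0,21) (1,14) (11,17) (11,22) (7,22)]:
  edge (0,21)–(1,14): clear
  edge (1,14)–(11,17): clear
  edge (11,17)–(11,22): clear
  edge (11,22)–(7,22): clear
  edge (7,22)–(0,21): clear
  midpoint (27/2,21/2) outside
  → clear
Obstacle 4 [(13,16) (24,21) (15,24) (14,22)]:
  edge (13,16)–(24,21): clear
  edge (24,21)–(15,24): clear
  edge (15,24)–(14,22): clear
  edge (14,22)–(13,16): clear
  midpoint (27/2,21/2) outside
  → clear

FREE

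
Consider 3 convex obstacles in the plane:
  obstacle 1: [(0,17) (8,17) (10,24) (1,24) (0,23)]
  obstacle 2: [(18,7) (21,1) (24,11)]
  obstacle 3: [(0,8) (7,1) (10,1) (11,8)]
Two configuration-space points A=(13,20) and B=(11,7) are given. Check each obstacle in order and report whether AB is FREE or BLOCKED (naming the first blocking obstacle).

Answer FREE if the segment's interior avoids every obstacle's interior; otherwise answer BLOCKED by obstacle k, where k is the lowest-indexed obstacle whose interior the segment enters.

Obstacle 1 [(0,17) (8,17) (10,24) (1,24) (0,23)]:
  edge (0,17)–(8,17): clear
  edge (8,17)–(10,24): clear
  edge (10,24)–(1,24): clear
  edge (1,24)–(0,23): clear
  edge (0,23)–(0,17): clear
  midpoint (12,27/2) outside
  → clear
Obstacle 2 [(18,7) (21,1) (24,11)]:
  edge (18,7)–(21,1): clear
  edge (21,1)–(24,11): clear
  edge (24,11)–(18,7): clear
  midpoint (12,27/2) outside
  → clear
Obstacle 3 [(0,8) (7,1) (10,1) (11,8)]:
  edge (0,8)–(7,1): clear
  edge (7,1)–(10,1): clear
  edge (10,1)–(11,8): clear
  edge (11,8)–(0,8): clear
  midpoint (12,27/2) outside
  → clear

FREE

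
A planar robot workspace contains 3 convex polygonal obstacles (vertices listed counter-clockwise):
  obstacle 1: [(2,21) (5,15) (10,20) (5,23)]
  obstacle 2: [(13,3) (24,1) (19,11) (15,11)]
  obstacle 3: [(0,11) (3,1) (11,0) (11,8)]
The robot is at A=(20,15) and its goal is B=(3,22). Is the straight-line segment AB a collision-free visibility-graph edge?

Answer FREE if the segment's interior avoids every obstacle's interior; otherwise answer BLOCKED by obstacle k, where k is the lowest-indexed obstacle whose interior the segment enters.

BLOCKED by obstacle 1

Obstacle 1 [(2,21) (5,15) (10,20) (5,23)]:
  edge (2,21)–(5,15): clear
  edge (5,15)–(10,20): crosses AB
  edge (10,20)–(5,23): clear
  edge (5,23)–(2,21): crosses AB
  → BLOCKED
Obstacle 2 [(13,3) (24,1) (19,11) (15,11)]:
  edge (13,3)–(24,1): clear
  edge (24,1)–(19,11): clear
  edge (19,11)–(15,11): clear
  edge (15,11)–(13,3): clear
  midpoint (23/2,37/2) outside
  → clear
Obstacle 3 [(0,11) (3,1) (11,0) (11,8)]:
  edge (0,11)–(3,1): clear
  edge (3,1)–(11,0): clear
  edge (11,0)–(11,8): clear
  edge (11,8)–(0,11): clear
  midpoint (23/2,37/2) outside
  → clear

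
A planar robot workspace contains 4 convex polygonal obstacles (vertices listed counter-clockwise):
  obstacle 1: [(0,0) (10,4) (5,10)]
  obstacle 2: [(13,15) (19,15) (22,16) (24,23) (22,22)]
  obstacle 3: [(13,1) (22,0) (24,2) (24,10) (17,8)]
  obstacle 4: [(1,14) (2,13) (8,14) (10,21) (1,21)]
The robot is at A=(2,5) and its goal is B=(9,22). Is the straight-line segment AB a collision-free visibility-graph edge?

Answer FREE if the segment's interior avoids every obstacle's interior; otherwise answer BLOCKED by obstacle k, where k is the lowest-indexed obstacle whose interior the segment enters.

Obstacle 1 [(0,0) (10,4) (5,10)]:
  edge (0,0)–(10,4): clear
  edge (10,4)–(5,10): clear
  edge (5,10)–(0,0): clear
  midpoint (11/2,27/2) outside
  → clear
Obstacle 2 [(13,15) (19,15) (22,16) (24,23) (22,22)]:
  edge (13,15)–(19,15): clear
  edge (19,15)–(22,16): clear
  edge (22,16)–(24,23): clear
  edge (24,23)–(22,22): clear
  edge (22,22)–(13,15): clear
  midpoint (11/2,27/2) outside
  → clear
Obstacle 3 [(13,1) (22,0) (24,2) (24,10) (17,8)]:
  edge (13,1)–(22,0): clear
  edge (22,0)–(24,2): clear
  edge (24,2)–(24,10): clear
  edge (24,10)–(17,8): clear
  edge (17,8)–(13,1): clear
  midpoint (11/2,27/2) outside
  → clear
Obstacle 4 [(1,14) (2,13) (8,14) (10,21) (1,21)]:
  edge (1,14)–(2,13): clear
  edge (2,13)–(8,14): crosses AB
  edge (8,14)–(10,21): clear
  edge (10,21)–(1,21): crosses AB
  edge (1,21)–(1,14): clear
  → BLOCKED

BLOCKED by obstacle 4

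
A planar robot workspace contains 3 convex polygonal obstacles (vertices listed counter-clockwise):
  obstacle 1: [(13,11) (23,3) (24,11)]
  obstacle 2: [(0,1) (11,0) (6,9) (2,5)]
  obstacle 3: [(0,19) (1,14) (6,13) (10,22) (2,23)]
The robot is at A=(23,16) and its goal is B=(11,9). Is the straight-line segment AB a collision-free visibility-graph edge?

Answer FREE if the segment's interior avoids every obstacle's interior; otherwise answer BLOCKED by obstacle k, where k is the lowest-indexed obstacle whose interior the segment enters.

Obstacle 1 [(13,11) (23,3) (24,11)]:
  edge (13,11)–(23,3): crosses AB
  edge (23,3)–(24,11): clear
  edge (24,11)–(13,11): crosses AB
  → BLOCKED
Obstacle 2 [(0,1) (11,0) (6,9) (2,5)]:
  edge (0,1)–(11,0): clear
  edge (11,0)–(6,9): clear
  edge (6,9)–(2,5): clear
  edge (2,5)–(0,1): clear
  midpoint (17,25/2) outside
  → clear
Obstacle 3 [(0,19) (1,14) (6,13) (10,22) (2,23)]:
  edge (0,19)–(1,14): clear
  edge (1,14)–(6,13): clear
  edge (6,13)–(10,22): clear
  edge (10,22)–(2,23): clear
  edge (2,23)–(0,19): clear
  midpoint (17,25/2) outside
  → clear

BLOCKED by obstacle 1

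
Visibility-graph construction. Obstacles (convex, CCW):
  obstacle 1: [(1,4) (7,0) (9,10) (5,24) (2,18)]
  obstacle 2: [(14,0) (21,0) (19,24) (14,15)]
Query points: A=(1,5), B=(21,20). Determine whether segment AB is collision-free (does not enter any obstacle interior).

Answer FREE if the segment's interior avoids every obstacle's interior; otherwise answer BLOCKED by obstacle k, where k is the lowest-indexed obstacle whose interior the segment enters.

Obstacle 1 [(1,4) (7,0) (9,10) (5,24) (2,18)]:
  edge (1,4)–(7,0): clear
  edge (7,0)–(9,10): clear
  edge (9,10)–(5,24): crosses AB
  edge (5,24)–(2,18): clear
  edge (2,18)–(1,4): crosses AB
  → BLOCKED
Obstacle 2 [(14,0) (21,0) (19,24) (14,15)]:
  edge (14,0)–(21,0): clear
  edge (21,0)–(19,24): crosses AB
  edge (19,24)–(14,15): clear
  edge (14,15)–(14,0): crosses AB
  → BLOCKED

BLOCKED by obstacle 1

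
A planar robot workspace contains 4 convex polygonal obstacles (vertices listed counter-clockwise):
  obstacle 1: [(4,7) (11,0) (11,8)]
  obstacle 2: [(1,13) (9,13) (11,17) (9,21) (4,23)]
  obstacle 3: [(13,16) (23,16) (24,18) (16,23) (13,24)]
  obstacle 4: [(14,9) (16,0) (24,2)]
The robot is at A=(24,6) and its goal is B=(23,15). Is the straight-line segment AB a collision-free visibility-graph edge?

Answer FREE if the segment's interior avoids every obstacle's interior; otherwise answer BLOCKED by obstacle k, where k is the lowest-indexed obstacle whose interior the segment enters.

Obstacle 1 [(4,7) (11,0) (11,8)]:
  edge (4,7)–(11,0): clear
  edge (11,0)–(11,8): clear
  edge (11,8)–(4,7): clear
  midpoint (47/2,21/2) outside
  → clear
Obstacle 2 [(1,13) (9,13) (11,17) (9,21) (4,23)]:
  edge (1,13)–(9,13): clear
  edge (9,13)–(11,17): clear
  edge (11,17)–(9,21): clear
  edge (9,21)–(4,23): clear
  edge (4,23)–(1,13): clear
  midpoint (47/2,21/2) outside
  → clear
Obstacle 3 [(13,16) (23,16) (24,18) (16,23) (13,24)]:
  edge (13,16)–(23,16): clear
  edge (23,16)–(24,18): clear
  edge (24,18)–(16,23): clear
  edge (16,23)–(13,24): clear
  edge (13,24)–(13,16): clear
  midpoint (47/2,21/2) outside
  → clear
Obstacle 4 [(14,9) (16,0) (24,2)]:
  edge (14,9)–(16,0): clear
  edge (16,0)–(24,2): clear
  edge (24,2)–(14,9): clear
  midpoint (47/2,21/2) outside
  → clear

FREE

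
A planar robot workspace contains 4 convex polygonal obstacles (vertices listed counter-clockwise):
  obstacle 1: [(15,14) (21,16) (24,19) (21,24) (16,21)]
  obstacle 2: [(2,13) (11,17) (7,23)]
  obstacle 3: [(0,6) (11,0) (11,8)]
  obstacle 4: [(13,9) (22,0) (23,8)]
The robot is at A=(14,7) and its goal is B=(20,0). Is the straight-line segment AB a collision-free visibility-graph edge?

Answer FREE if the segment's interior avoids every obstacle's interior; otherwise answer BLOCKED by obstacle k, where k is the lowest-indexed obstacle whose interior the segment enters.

FREE

Obstacle 1 [(15,14) (21,16) (24,19) (21,24) (16,21)]:
  edge (15,14)–(21,16): clear
  edge (21,16)–(24,19): clear
  edge (24,19)–(21,24): clear
  edge (21,24)–(16,21): clear
  edge (16,21)–(15,14): clear
  midpoint (17,7/2) outside
  → clear
Obstacle 2 [(2,13) (11,17) (7,23)]:
  edge (2,13)–(11,17): clear
  edge (11,17)–(7,23): clear
  edge (7,23)–(2,13): clear
  midpoint (17,7/2) outside
  → clear
Obstacle 3 [(0,6) (11,0) (11,8)]:
  edge (0,6)–(11,0): clear
  edge (11,0)–(11,8): clear
  edge (11,8)–(0,6): clear
  midpoint (17,7/2) outside
  → clear
Obstacle 4 [(13,9) (22,0) (23,8)]:
  edge (13,9)–(22,0): clear
  edge (22,0)–(23,8): clear
  edge (23,8)–(13,9): clear
  midpoint (17,7/2) outside
  → clear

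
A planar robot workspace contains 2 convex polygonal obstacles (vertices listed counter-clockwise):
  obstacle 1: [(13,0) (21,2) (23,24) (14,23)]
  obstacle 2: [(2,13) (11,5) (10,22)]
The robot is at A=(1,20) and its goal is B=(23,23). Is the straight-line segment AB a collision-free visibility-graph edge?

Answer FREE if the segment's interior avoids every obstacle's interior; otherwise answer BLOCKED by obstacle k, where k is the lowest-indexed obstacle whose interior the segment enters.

Obstacle 1 [(13,0) (21,2) (23,24) (14,23)]:
  edge (13,0)–(21,2): clear
  edge (21,2)–(23,24): crosses AB
  edge (23,24)–(14,23): clear
  edge (14,23)–(13,0): crosses AB
  → BLOCKED
Obstacle 2 [(2,13) (11,5) (10,22)]:
  edge (2,13)–(11,5): clear
  edge (11,5)–(10,22): crosses AB
  edge (10,22)–(2,13): crosses AB
  → BLOCKED

BLOCKED by obstacle 1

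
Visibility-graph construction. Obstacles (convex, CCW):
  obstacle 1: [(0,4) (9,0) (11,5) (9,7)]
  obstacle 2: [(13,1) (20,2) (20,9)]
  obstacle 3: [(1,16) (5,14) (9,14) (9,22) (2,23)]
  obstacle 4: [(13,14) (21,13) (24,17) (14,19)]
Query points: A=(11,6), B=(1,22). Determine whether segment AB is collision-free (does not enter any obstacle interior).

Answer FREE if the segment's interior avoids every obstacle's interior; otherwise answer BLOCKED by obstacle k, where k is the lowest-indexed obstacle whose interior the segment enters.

BLOCKED by obstacle 3

Obstacle 1 [(0,4) (9,0) (11,5) (9,7)]:
  edge (0,4)–(9,0): clear
  edge (9,0)–(11,5): clear
  edge (11,5)–(9,7): clear
  edge (9,7)–(0,4): clear
  midpoint (6,14) outside
  → clear
Obstacle 2 [(13,1) (20,2) (20,9)]:
  edge (13,1)–(20,2): clear
  edge (20,2)–(20,9): clear
  edge (20,9)–(13,1): clear
  midpoint (6,14) outside
  → clear
Obstacle 3 [(1,16) (5,14) (9,14) (9,22) (2,23)]:
  edge (1,16)–(5,14): clear
  edge (5,14)–(9,14): crosses AB
  edge (9,14)–(9,22): clear
  edge (9,22)–(2,23): clear
  edge (2,23)–(1,16): crosses AB
  → BLOCKED
Obstacle 4 [(13,14) (21,13) (24,17) (14,19)]:
  edge (13,14)–(21,13): clear
  edge (21,13)–(24,17): clear
  edge (24,17)–(14,19): clear
  edge (14,19)–(13,14): clear
  midpoint (6,14) outside
  → clear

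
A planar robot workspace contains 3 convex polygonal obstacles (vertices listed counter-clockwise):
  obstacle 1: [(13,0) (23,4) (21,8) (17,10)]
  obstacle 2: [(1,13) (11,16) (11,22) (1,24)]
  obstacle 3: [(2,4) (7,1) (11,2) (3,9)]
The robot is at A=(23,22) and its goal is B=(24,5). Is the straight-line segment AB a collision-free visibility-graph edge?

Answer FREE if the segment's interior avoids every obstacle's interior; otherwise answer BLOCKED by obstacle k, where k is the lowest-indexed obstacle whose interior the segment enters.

Obstacle 1 [(13,0) (23,4) (21,8) (17,10)]:
  edge (13,0)–(23,4): clear
  edge (23,4)–(21,8): clear
  edge (21,8)–(17,10): clear
  edge (17,10)–(13,0): clear
  midpoint (47/2,27/2) outside
  → clear
Obstacle 2 [(1,13) (11,16) (11,22) (1,24)]:
  edge (1,13)–(11,16): clear
  edge (11,16)–(11,22): clear
  edge (11,22)–(1,24): clear
  edge (1,24)–(1,13): clear
  midpoint (47/2,27/2) outside
  → clear
Obstacle 3 [(2,4) (7,1) (11,2) (3,9)]:
  edge (2,4)–(7,1): clear
  edge (7,1)–(11,2): clear
  edge (11,2)–(3,9): clear
  edge (3,9)–(2,4): clear
  midpoint (47/2,27/2) outside
  → clear

FREE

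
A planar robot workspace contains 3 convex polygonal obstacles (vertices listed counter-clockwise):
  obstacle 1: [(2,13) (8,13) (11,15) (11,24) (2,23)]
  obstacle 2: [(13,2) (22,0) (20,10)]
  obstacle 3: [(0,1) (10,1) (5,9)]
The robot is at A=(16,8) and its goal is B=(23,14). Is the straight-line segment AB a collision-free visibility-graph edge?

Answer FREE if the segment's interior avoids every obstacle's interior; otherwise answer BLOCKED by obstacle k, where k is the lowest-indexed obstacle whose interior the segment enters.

Obstacle 1 [(2,13) (8,13) (11,15) (11,24) (2,23)]:
  edge (2,13)–(8,13): clear
  edge (8,13)–(11,15): clear
  edge (11,15)–(11,24): clear
  edge (11,24)–(2,23): clear
  edge (2,23)–(2,13): clear
  midpoint (39/2,11) outside
  → clear
Obstacle 2 [(13,2) (22,0) (20,10)]:
  edge (13,2)–(22,0): clear
  edge (22,0)–(20,10): clear
  edge (20,10)–(13,2): clear
  midpoint (39/2,11) outside
  → clear
Obstacle 3 [(0,1) (10,1) (5,9)]:
  edge (0,1)–(10,1): clear
  edge (10,1)–(5,9): clear
  edge (5,9)–(0,1): clear
  midpoint (39/2,11) outside
  → clear

FREE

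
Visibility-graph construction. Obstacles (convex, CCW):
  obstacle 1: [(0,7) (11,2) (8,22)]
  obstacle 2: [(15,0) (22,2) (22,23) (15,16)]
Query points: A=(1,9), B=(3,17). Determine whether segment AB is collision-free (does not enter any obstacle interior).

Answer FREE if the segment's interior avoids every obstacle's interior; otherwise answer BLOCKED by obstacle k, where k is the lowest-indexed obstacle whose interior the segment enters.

FREE

Obstacle 1 [(0,7) (11,2) (8,22)]:
  edge (0,7)–(11,2): clear
  edge (11,2)–(8,22): clear
  edge (8,22)–(0,7): clear
  midpoint (2,13) outside
  → clear
Obstacle 2 [(15,0) (22,2) (22,23) (15,16)]:
  edge (15,0)–(22,2): clear
  edge (22,2)–(22,23): clear
  edge (22,23)–(15,16): clear
  edge (15,16)–(15,0): clear
  midpoint (2,13) outside
  → clear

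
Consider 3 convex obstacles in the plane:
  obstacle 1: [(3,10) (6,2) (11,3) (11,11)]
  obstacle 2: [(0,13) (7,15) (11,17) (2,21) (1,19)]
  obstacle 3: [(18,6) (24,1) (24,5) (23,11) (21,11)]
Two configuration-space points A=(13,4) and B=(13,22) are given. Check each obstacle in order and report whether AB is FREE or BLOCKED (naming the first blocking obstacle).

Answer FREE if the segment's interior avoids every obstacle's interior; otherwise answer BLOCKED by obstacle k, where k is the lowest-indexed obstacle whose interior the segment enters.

FREE

Obstacle 1 [(3,10) (6,2) (11,3) (11,11)]:
  edge (3,10)–(6,2): clear
  edge (6,2)–(11,3): clear
  edge (11,3)–(11,11): clear
  edge (11,11)–(3,10): clear
  midpoint (13,13) outside
  → clear
Obstacle 2 [(0,13) (7,15) (11,17) (2,21) (1,19)]:
  edge (0,13)–(7,15): clear
  edge (7,15)–(11,17): clear
  edge (11,17)–(2,21): clear
  edge (2,21)–(1,19): clear
  edge (1,19)–(0,13): clear
  midpoint (13,13) outside
  → clear
Obstacle 3 [(18,6) (24,1) (24,5) (23,11) (21,11)]:
  edge (18,6)–(24,1): clear
  edge (24,1)–(24,5): clear
  edge (24,5)–(23,11): clear
  edge (23,11)–(21,11): clear
  edge (21,11)–(18,6): clear
  midpoint (13,13) outside
  → clear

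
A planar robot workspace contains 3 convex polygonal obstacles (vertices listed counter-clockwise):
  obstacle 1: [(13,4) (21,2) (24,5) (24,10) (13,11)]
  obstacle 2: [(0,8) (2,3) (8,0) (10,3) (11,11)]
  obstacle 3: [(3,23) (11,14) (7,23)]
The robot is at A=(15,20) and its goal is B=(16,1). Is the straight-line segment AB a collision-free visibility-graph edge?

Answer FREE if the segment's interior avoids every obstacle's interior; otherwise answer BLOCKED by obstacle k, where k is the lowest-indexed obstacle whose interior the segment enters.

BLOCKED by obstacle 1

Obstacle 1 [(13,4) (21,2) (24,5) (24,10) (13,11)]:
  edge (13,4)–(21,2): crosses AB
  edge (21,2)–(24,5): clear
  edge (24,5)–(24,10): clear
  edge (24,10)–(13,11): crosses AB
  edge (13,11)–(13,4): clear
  → BLOCKED
Obstacle 2 [(0,8) (2,3) (8,0) (10,3) (11,11)]:
  edge (0,8)–(2,3): clear
  edge (2,3)–(8,0): clear
  edge (8,0)–(10,3): clear
  edge (10,3)–(11,11): clear
  edge (11,11)–(0,8): clear
  midpoint (31/2,21/2) outside
  → clear
Obstacle 3 [(3,23) (11,14) (7,23)]:
  edge (3,23)–(11,14): clear
  edge (11,14)–(7,23): clear
  edge (7,23)–(3,23): clear
  midpoint (31/2,21/2) outside
  → clear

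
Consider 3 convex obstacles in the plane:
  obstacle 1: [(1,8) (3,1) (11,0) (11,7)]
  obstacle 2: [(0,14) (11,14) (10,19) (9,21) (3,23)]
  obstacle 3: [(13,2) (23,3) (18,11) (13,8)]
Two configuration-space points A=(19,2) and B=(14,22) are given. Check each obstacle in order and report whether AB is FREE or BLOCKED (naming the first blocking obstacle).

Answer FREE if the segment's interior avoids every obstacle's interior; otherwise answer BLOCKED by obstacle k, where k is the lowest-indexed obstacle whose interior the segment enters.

BLOCKED by obstacle 3

Obstacle 1 [(1,8) (3,1) (11,0) (11,7)]:
  edge (1,8)–(3,1): clear
  edge (3,1)–(11,0): clear
  edge (11,0)–(11,7): clear
  edge (11,7)–(1,8): clear
  midpoint (33/2,12) outside
  → clear
Obstacle 2 [(0,14) (11,14) (10,19) (9,21) (3,23)]:
  edge (0,14)–(11,14): clear
  edge (11,14)–(10,19): clear
  edge (10,19)–(9,21): clear
  edge (9,21)–(3,23): clear
  edge (3,23)–(0,14): clear
  midpoint (33/2,12) outside
  → clear
Obstacle 3 [(13,2) (23,3) (18,11) (13,8)]:
  edge (13,2)–(23,3): crosses AB
  edge (23,3)–(18,11): clear
  edge (18,11)–(13,8): crosses AB
  edge (13,8)–(13,2): clear
  → BLOCKED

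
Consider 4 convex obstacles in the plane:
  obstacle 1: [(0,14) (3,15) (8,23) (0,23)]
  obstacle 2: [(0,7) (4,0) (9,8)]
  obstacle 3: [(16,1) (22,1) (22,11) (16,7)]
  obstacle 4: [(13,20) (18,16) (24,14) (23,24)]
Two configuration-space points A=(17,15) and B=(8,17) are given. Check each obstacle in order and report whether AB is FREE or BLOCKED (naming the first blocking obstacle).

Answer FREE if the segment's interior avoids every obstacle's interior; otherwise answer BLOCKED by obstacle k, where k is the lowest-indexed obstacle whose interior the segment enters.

Obstacle 1 [(0,14) (3,15) (8,23) (0,23)]:
  edge (0,14)–(3,15): clear
  edge (3,15)–(8,23): clear
  edge (8,23)–(0,23): clear
  edge (0,23)–(0,14): clear
  midpoint (25/2,16) outside
  → clear
Obstacle 2 [(0,7) (4,0) (9,8)]:
  edge (0,7)–(4,0): clear
  edge (4,0)–(9,8): clear
  edge (9,8)–(0,7): clear
  midpoint (25/2,16) outside
  → clear
Obstacle 3 [(16,1) (22,1) (22,11) (16,7)]:
  edge (16,1)–(22,1): clear
  edge (22,1)–(22,11): clear
  edge (22,11)–(16,7): clear
  edge (16,7)–(16,1): clear
  midpoint (25/2,16) outside
  → clear
Obstacle 4 [(13,20) (18,16) (24,14) (23,24)]:
  edge (13,20)–(18,16): clear
  edge (18,16)–(24,14): clear
  edge (24,14)–(23,24): clear
  edge (23,24)–(13,20): clear
  midpoint (25/2,16) outside
  → clear

FREE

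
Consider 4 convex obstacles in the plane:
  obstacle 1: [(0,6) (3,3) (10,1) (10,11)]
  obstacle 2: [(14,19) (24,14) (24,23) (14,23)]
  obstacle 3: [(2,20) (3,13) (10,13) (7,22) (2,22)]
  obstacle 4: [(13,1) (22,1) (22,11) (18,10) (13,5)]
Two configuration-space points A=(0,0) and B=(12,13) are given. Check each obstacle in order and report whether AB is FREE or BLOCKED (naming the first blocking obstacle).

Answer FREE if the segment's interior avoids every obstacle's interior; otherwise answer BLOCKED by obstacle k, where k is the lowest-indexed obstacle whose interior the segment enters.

Obstacle 1 [(0,6) (3,3) (10,1) (10,11)]:
  edge (0,6)–(3,3): crosses AB
  edge (3,3)–(10,1): clear
  edge (10,1)–(10,11): crosses AB
  edge (10,11)–(0,6): clear
  → BLOCKED
Obstacle 2 [(14,19) (24,14) (24,23) (14,23)]:
  edge (14,19)–(24,14): clear
  edge (24,14)–(24,23): clear
  edge (24,23)–(14,23): clear
  edge (14,23)–(14,19): clear
  midpoint (6,13/2) outside
  → clear
Obstacle 3 [(2,20) (3,13) (10,13) (7,22) (2,22)]:
  edge (2,20)–(3,13): clear
  edge (3,13)–(10,13): clear
  edge (10,13)–(7,22): clear
  edge (7,22)–(2,22): clear
  edge (2,22)–(2,20): clear
  midpoint (6,13/2) outside
  → clear
Obstacle 4 [(13,1) (22,1) (22,11) (18,10) (13,5)]:
  edge (13,1)–(22,1): clear
  edge (22,1)–(22,11): clear
  edge (22,11)–(18,10): clear
  edge (18,10)–(13,5): clear
  edge (13,5)–(13,1): clear
  midpoint (6,13/2) outside
  → clear

BLOCKED by obstacle 1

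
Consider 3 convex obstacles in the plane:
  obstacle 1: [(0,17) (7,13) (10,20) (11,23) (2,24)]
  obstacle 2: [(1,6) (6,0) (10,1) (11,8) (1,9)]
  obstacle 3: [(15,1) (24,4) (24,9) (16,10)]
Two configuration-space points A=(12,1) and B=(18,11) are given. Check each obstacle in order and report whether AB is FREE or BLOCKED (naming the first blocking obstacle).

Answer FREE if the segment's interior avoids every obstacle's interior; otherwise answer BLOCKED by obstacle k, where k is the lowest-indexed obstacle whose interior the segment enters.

Obstacle 1 [(0,17) (7,13) (10,20) (11,23) (2,24)]:
  edge (0,17)–(7,13): clear
  edge (7,13)–(10,20): clear
  edge (10,20)–(11,23): clear
  edge (11,23)–(2,24): clear
  edge (2,24)–(0,17): clear
  midpoint (15,6) outside
  → clear
Obstacle 2 [(1,6) (6,0) (10,1) (11,8) (1,9)]:
  edge (1,6)–(6,0): clear
  edge (6,0)–(10,1): clear
  edge (10,1)–(11,8): clear
  edge (11,8)–(1,9): clear
  edge (1,9)–(1,6): clear
  midpoint (15,6) outside
  → clear
Obstacle 3 [(15,1) (24,4) (24,9) (16,10)]:
  edge (15,1)–(24,4): clear
  edge (24,4)–(24,9): clear
  edge (24,9)–(16,10): crosses AB
  edge (16,10)–(15,1): crosses AB
  → BLOCKED

BLOCKED by obstacle 3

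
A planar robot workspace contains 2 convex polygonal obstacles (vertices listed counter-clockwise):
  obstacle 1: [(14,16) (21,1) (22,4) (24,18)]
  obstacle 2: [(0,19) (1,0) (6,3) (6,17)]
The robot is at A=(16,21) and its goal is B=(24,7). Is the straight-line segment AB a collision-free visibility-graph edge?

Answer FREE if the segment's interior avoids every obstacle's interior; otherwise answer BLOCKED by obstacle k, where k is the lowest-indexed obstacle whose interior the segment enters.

BLOCKED by obstacle 1

Obstacle 1 [(14,16) (21,1) (22,4) (24,18)]:
  edge (14,16)–(21,1): clear
  edge (21,1)–(22,4): clear
  edge (22,4)–(24,18): crosses AB
  edge (24,18)–(14,16): crosses AB
  → BLOCKED
Obstacle 2 [(0,19) (1,0) (6,3) (6,17)]:
  edge (0,19)–(1,0): clear
  edge (1,0)–(6,3): clear
  edge (6,3)–(6,17): clear
  edge (6,17)–(0,19): clear
  midpoint (20,14) outside
  → clear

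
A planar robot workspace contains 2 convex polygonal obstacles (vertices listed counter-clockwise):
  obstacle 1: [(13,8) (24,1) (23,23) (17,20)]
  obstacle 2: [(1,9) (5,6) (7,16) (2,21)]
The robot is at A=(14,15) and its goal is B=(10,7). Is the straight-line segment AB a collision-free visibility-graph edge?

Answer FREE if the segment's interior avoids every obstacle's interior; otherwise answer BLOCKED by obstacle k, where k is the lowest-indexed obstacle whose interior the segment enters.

FREE

Obstacle 1 [(13,8) (24,1) (23,23) (17,20)]:
  edge (13,8)–(24,1): clear
  edge (24,1)–(23,23): clear
  edge (23,23)–(17,20): clear
  edge (17,20)–(13,8): clear
  midpoint (12,11) outside
  → clear
Obstacle 2 [(1,9) (5,6) (7,16) (2,21)]:
  edge (1,9)–(5,6): clear
  edge (5,6)–(7,16): clear
  edge (7,16)–(2,21): clear
  edge (2,21)–(1,9): clear
  midpoint (12,11) outside
  → clear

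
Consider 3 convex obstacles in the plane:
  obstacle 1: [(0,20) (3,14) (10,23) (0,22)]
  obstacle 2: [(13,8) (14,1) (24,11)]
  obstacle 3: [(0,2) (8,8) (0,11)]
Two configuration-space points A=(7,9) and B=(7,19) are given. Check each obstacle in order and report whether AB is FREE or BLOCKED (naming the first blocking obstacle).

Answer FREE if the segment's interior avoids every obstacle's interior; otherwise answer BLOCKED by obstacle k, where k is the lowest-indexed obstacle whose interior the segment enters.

Obstacle 1 [(0,20) (3,14) (10,23) (0,22)]:
  edge (0,20)–(3,14): clear
  edge (3,14)–(10,23): clear
  edge (10,23)–(0,22): clear
  edge (0,22)–(0,20): clear
  midpoint (7,14) outside
  → clear
Obstacle 2 [(13,8) (14,1) (24,11)]:
  edge (13,8)–(14,1): clear
  edge (14,1)–(24,11): clear
  edge (24,11)–(13,8): clear
  midpoint (7,14) outside
  → clear
Obstacle 3 [(0,2) (8,8) (0,11)]:
  edge (0,2)–(8,8): clear
  edge (8,8)–(0,11): clear
  edge (0,11)–(0,2): clear
  midpoint (7,14) outside
  → clear

FREE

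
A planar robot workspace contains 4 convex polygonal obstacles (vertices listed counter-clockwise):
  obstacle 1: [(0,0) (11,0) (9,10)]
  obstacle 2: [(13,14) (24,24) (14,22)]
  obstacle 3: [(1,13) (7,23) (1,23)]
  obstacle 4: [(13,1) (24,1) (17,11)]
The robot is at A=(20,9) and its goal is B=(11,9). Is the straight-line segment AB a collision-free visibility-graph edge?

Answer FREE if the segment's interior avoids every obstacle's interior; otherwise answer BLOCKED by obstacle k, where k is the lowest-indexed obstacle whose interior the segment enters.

BLOCKED by obstacle 4

Obstacle 1 [(0,0) (11,0) (9,10)]:
  edge (0,0)–(11,0): clear
  edge (11,0)–(9,10): clear
  edge (9,10)–(0,0): clear
  midpoint (31/2,9) outside
  → clear
Obstacle 2 [(13,14) (24,24) (14,22)]:
  edge (13,14)–(24,24): clear
  edge (24,24)–(14,22): clear
  edge (14,22)–(13,14): clear
  midpoint (31/2,9) outside
  → clear
Obstacle 3 [(1,13) (7,23) (1,23)]:
  edge (1,13)–(7,23): clear
  edge (7,23)–(1,23): clear
  edge (1,23)–(1,13): clear
  midpoint (31/2,9) outside
  → clear
Obstacle 4 [(13,1) (24,1) (17,11)]:
  edge (13,1)–(24,1): clear
  edge (24,1)–(17,11): crosses AB
  edge (17,11)–(13,1): crosses AB
  → BLOCKED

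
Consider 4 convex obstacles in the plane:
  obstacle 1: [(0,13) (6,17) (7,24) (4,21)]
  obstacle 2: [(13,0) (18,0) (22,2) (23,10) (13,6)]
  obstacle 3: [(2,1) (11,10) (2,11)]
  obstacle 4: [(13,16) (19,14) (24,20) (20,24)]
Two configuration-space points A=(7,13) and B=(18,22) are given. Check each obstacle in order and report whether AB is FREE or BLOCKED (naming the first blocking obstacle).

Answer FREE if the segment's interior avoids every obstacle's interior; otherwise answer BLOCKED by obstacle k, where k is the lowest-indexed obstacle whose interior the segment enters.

FREE

Obstacle 1 [(0,13) (6,17) (7,24) (4,21)]:
  edge (0,13)–(6,17): clear
  edge (6,17)–(7,24): clear
  edge (7,24)–(4,21): clear
  edge (4,21)–(0,13): clear
  midpoint (25/2,35/2) outside
  → clear
Obstacle 2 [(13,0) (18,0) (22,2) (23,10) (13,6)]:
  edge (13,0)–(18,0): clear
  edge (18,0)–(22,2): clear
  edge (22,2)–(23,10): clear
  edge (23,10)–(13,6): clear
  edge (13,6)–(13,0): clear
  midpoint (25/2,35/2) outside
  → clear
Obstacle 3 [(2,1) (11,10) (2,11)]:
  edge (2,1)–(11,10): clear
  edge (11,10)–(2,11): clear
  edge (2,11)–(2,1): clear
  midpoint (25/2,35/2) outside
  → clear
Obstacle 4 [(13,16) (19,14) (24,20) (20,24)]:
  edge (13,16)–(19,14): clear
  edge (19,14)–(24,20): clear
  edge (24,20)–(20,24): clear
  edge (20,24)–(13,16): clear
  midpoint (25/2,35/2) outside
  → clear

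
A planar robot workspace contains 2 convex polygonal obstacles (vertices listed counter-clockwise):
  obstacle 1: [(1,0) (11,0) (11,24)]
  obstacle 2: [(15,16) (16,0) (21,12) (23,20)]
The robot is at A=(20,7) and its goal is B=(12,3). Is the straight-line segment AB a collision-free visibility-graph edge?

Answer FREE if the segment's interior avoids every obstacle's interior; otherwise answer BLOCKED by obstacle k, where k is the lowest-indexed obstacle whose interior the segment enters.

Obstacle 1 [(1,0) (11,0) (11,24)]:
  edge (1,0)–(11,0): clear
  edge (11,0)–(11,24): clear
  edge (11,24)–(1,0): clear
  midpoint (16,5) outside
  → clear
Obstacle 2 [(15,16) (16,0) (21,12) (23,20)]:
  edge (15,16)–(16,0): crosses AB
  edge (16,0)–(21,12): crosses AB
  edge (21,12)–(23,20): clear
  edge (23,20)–(15,16): clear
  → BLOCKED

BLOCKED by obstacle 2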